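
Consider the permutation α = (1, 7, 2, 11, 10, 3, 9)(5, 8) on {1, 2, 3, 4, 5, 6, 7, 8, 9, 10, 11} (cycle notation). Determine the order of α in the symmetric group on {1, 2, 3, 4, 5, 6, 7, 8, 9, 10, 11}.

The cycle type of α is (7, 2, 1, 1).
Since disjoint cycles commute, ord(α) = lcm(7, 2) = 14.

14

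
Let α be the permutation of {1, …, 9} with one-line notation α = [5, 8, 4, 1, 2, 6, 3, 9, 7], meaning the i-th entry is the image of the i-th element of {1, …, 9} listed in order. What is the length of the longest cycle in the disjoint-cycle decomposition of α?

Decomposing into disjoint cycles gives (1, 5, 2, 8, 9, 7, 3, 4); the longest has length 8.

8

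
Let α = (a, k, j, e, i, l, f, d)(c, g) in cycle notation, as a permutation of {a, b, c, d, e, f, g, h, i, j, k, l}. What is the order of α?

8

The cycle type of α is (8, 2, 1, 1).
The order of α is the least common multiple of its cycle lengths: lcm(8, 2) = 8.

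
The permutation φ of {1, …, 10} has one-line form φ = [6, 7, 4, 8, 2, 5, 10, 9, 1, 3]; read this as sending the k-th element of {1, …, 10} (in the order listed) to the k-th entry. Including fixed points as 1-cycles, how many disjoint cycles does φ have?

The cycle decomposition is (1, 6, 5, 2, 7, 10, 3, 4, 8, 9), which has 1 cycle (counting 1-cycles).

1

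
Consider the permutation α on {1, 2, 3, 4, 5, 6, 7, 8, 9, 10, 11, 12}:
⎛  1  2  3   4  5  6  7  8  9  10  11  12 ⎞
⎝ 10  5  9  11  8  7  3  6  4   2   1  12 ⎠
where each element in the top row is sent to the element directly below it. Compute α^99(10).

Tracing 10 → 2 → … returns to 10 after 11 steps, so 10 lies in an 11-cycle (1 10 2 5 8 6 7 3 9 4 11).
Since the cycle has length 11, α^99 acts on it the same as α^0 (99 mod 11 = 0).
So α^99(10) = 10.

10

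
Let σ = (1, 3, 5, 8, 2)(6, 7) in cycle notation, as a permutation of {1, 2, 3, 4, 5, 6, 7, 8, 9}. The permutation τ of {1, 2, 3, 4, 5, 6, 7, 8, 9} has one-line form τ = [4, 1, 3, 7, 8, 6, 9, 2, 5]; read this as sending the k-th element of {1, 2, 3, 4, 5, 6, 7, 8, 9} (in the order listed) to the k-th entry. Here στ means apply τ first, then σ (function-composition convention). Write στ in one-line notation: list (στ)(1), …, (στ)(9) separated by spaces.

4 3 5 6 2 7 9 1 8

(στ)(x) = σ(τ(x)). Computing each image: σ(τ(1)) = σ(4) = 4, σ(τ(2)) = σ(1) = 3, σ(τ(3)) = σ(3) = 5, σ(τ(4)) = σ(7) = 6, σ(τ(5)) = σ(8) = 2, σ(τ(6)) = σ(6) = 7, σ(τ(7)) = σ(9) = 9, σ(τ(8)) = σ(2) = 1, σ(τ(9)) = σ(5) = 8.
Hence στ = [4 3 5 6 2 7 9 1 8].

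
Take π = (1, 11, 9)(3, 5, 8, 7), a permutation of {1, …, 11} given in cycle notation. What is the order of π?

12

The disjoint cycles have lengths 4, 3, 1, 1, 1, 1.
The order is lcm(4, 3) = 12.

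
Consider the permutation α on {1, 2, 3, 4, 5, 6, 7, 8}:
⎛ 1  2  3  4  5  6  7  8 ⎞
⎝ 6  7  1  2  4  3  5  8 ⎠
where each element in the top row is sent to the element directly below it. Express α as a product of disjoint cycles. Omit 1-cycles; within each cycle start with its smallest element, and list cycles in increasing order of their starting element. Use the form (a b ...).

Iterating α from 1 gives 1 → 6 → 3 → 1; that is the 3-cycle (1 6 3).
Continuing from each remaining unvisited element yields (1 6 3)(2 7 5 4).

(1 6 3)(2 7 5 4)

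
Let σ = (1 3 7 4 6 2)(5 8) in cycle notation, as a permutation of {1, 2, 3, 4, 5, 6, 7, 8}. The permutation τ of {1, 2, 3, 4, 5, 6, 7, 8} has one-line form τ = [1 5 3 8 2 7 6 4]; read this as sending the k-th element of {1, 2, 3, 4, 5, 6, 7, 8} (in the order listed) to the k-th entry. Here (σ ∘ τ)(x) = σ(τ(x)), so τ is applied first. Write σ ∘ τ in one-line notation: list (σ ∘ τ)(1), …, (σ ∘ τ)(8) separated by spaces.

3 8 7 5 1 4 2 6

For each element, apply τ then σ: 1 → 1 → 3; 2 → 5 → 8; 3 → 3 → 7; 4 → 8 → 5; 5 → 2 → 1; 6 → 7 → 4; 7 → 6 → 2; 8 → 4 → 6.
Collecting the images, σ ∘ τ = [3 8 7 5 1 4 2 6].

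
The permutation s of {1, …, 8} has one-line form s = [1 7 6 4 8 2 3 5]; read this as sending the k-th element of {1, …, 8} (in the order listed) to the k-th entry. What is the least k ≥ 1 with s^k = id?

Writing s as disjoint cycles, the cycle lengths are 4, 2, 1, 1.
The order is lcm(4, 2) = 4.

4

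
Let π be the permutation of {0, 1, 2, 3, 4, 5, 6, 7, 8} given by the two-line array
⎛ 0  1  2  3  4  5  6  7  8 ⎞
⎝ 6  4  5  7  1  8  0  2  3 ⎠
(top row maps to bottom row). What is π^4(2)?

Tracing 2 → 5 → … returns to 2 after 5 steps, so 2 lies in a 5-cycle (2, 5, 8, 3, 7).
Stepping 4 places around the cycle: 2 → 5 → 8 → 3 → 7.

7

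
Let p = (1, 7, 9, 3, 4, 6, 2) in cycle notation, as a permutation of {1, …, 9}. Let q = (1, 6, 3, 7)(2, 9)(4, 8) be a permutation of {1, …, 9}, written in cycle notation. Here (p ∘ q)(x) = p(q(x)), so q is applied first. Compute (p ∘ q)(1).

2

First apply q: q(1) = 6, then p(6) = 2. Thus (p ∘ q)(1) = 2.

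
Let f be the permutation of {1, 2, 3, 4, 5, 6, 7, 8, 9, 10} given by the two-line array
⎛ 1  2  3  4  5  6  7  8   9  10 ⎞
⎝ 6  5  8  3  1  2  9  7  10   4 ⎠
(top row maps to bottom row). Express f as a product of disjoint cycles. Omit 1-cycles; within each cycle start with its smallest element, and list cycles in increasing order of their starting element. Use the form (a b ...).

Iterating f from 1 gives 1 → 6 → 2 → 5 → 1; that is the 4-cycle (1 6 2 5).
Repeating from the next unused element and collecting all non-trivial cycles gives (1 6 2 5)(3 8 7 9 10 4).

(1 6 2 5)(3 8 7 9 10 4)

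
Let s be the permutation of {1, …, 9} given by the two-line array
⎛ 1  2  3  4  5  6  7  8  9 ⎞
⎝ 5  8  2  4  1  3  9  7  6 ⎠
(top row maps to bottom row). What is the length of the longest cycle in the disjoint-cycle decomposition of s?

Decomposing into disjoint cycles gives (1, 5)(2, 8, 7, 9, 6, 3); the longest has length 6.

6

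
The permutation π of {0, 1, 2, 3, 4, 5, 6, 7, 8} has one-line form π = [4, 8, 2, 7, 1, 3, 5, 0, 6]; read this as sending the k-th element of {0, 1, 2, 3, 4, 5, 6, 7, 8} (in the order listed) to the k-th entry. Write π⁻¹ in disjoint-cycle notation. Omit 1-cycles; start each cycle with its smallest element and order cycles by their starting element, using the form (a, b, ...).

(0, 7, 3, 5, 6, 8, 1, 4)

First write π in disjoint cycles: (0, 4, 1, 8, 6, 5, 3, 7).
Reversing each cycle (and rotating so the smallest element leads) gives π⁻¹ = (0, 7, 3, 5, 6, 8, 1, 4).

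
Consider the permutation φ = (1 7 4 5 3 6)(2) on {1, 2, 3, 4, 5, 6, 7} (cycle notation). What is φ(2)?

2

The 1-cycle (2) fixes 2, so φ(2) = 2.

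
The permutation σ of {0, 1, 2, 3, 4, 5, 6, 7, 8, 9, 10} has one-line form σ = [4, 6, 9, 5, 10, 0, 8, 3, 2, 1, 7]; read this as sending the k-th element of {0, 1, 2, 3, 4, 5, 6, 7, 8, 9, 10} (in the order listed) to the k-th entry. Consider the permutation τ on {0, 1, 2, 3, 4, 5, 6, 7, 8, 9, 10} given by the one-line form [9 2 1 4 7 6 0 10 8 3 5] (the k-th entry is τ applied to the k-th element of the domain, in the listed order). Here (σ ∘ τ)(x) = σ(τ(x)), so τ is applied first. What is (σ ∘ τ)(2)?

6

(σ ∘ τ)(2) = σ(τ(2)). τ(2) = 1, then σ(1) = 6. So (σ ∘ τ)(2) = 6.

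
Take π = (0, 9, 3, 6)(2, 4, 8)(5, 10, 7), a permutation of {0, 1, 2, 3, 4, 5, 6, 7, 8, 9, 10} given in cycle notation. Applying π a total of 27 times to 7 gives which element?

7

7 lies in the 3-cycle (5, 10, 7).
On a 3-cycle, π^3 is the identity, so π^27 = π^0 there (27 ≡ 0 mod 3).
So π^27(7) = 7.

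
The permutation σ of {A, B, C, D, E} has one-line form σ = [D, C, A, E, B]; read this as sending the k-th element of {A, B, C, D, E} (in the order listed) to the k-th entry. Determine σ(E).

E is element number 5 of the domain, and entry number 5 of the one-line form is B, so σ(E) = B.

B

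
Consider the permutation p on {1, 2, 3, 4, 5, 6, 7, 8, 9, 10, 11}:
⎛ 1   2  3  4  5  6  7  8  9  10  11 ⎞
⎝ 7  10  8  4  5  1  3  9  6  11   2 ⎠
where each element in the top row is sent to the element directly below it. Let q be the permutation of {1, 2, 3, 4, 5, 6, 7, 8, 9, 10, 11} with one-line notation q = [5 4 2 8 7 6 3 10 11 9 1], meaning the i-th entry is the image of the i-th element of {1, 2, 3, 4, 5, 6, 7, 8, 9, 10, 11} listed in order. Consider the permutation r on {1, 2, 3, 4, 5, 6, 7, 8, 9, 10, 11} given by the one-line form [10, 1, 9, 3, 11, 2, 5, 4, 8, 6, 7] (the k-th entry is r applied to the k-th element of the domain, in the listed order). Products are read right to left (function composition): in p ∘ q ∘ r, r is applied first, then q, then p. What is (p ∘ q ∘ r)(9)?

11

Apply the permutations in order: r(9) = 8, then q(8) = 10, then p(10) = 11. So (p ∘ q ∘ r)(9) = 11.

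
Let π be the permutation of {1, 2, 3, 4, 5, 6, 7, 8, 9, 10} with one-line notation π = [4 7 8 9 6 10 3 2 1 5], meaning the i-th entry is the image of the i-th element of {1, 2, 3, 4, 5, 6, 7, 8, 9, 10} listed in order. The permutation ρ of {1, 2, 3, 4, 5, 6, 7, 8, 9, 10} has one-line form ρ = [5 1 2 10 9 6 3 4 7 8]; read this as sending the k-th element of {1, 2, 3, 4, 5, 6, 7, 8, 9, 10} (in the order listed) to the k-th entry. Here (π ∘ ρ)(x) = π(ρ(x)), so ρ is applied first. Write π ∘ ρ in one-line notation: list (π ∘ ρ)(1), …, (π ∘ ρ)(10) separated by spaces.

Chase each element through ρ then π: 1 → 5 → 6; 2 → 1 → 4; 3 → 2 → 7; 4 → 10 → 5; 5 → 9 → 1; 6 → 6 → 10; 7 → 3 → 8; 8 → 4 → 9; 9 → 7 → 3; 10 → 8 → 2.
Collecting the images, π ∘ ρ = [6 4 7 5 1 10 8 9 3 2].

6 4 7 5 1 10 8 9 3 2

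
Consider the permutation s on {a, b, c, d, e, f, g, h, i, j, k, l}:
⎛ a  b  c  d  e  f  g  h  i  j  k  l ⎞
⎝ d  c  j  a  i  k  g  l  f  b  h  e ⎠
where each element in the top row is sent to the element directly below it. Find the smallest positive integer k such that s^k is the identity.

Writing s as disjoint cycles, the cycle lengths are 6, 3, 2, 1.
Since disjoint cycles commute, ord(s) = lcm(6, 3, 2) = 6.

6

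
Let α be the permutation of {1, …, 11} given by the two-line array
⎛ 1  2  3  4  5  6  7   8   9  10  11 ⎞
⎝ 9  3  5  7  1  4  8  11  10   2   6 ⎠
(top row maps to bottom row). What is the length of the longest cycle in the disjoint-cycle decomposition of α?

6

Decomposing into disjoint cycles gives (1 9 10 2 3 5)(4 7 8 11 6); the longest has length 6.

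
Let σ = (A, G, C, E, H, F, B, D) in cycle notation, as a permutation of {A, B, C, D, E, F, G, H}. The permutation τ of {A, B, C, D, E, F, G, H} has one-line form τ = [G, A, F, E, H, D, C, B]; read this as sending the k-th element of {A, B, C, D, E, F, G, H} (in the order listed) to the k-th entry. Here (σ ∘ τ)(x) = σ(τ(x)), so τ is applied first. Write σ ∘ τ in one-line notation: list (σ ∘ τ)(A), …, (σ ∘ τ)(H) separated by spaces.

(σ ∘ τ)(x) = σ(τ(x)). Computing each image: σ(τ(A)) = σ(G) = C, σ(τ(B)) = σ(A) = G, σ(τ(C)) = σ(F) = B, σ(τ(D)) = σ(E) = H, σ(τ(E)) = σ(H) = F, σ(τ(F)) = σ(D) = A, σ(τ(G)) = σ(C) = E, σ(τ(H)) = σ(B) = D.
Hence σ ∘ τ = [C G B H F A E D].

C G B H F A E D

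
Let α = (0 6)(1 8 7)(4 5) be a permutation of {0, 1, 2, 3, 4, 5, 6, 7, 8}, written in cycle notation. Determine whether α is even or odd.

even

The cycle lengths are 3, 2, 2, 1, 1.
A cycle of length ℓ contributes ℓ−1 transpositions, so α is a product of 2 + 1 + 1 = 4 transpositions — even.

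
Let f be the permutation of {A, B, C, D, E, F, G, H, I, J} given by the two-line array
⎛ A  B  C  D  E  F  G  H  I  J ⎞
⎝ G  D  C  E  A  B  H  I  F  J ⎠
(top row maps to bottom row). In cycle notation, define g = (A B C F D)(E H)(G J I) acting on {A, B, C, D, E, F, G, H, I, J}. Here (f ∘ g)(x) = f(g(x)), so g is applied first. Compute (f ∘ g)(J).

F

(f ∘ g)(J) = f(g(J)). g(J) = I, then f(I) = F. So (f ∘ g)(J) = F.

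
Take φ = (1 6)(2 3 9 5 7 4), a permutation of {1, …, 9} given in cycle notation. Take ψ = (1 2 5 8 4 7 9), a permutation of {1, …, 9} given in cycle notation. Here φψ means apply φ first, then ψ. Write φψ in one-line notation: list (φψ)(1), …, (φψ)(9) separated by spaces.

6 3 1 5 9 2 7 4 8

Chase each element through φ then ψ: 1 → 6 → 6; 2 → 3 → 3; 3 → 9 → 1; 4 → 2 → 5; 5 → 7 → 9; 6 → 1 → 2; 7 → 4 → 7; 8 → 8 → 4; 9 → 5 → 8.
Collecting the images, φψ = [6 3 1 5 9 2 7 4 8].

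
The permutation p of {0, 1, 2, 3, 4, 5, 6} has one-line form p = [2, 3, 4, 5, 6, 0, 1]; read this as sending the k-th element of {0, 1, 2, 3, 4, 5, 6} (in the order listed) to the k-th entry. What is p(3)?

5

3 is element number 4 of the domain, and entry number 4 of the one-line form is 5, so p(3) = 5.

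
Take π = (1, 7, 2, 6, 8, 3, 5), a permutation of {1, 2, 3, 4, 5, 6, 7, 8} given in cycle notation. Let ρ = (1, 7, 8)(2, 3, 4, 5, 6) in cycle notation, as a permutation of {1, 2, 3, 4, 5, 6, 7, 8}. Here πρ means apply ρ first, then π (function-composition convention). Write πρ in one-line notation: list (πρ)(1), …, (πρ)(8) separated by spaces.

(πρ)(x) = π(ρ(x)). Computing each image: π(ρ(1)) = π(7) = 2, π(ρ(2)) = π(3) = 5, π(ρ(3)) = π(4) = 4, π(ρ(4)) = π(5) = 1, π(ρ(5)) = π(6) = 8, π(ρ(6)) = π(2) = 6, π(ρ(7)) = π(8) = 3, π(ρ(8)) = π(1) = 7.
Hence πρ = [2 5 4 1 8 6 3 7].

2 5 4 1 8 6 3 7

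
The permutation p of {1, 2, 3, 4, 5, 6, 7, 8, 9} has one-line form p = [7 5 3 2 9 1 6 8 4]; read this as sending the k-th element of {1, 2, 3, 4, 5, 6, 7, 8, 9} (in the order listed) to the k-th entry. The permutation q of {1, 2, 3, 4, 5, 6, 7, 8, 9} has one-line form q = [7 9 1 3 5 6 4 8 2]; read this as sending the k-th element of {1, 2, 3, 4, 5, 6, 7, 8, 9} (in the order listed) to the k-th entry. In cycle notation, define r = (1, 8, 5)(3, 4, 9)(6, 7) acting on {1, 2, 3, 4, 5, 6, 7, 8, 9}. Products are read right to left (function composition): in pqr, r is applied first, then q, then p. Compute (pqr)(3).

Apply the permutations in order: r(3) = 4, then q(4) = 3, then p(3) = 3. So (pqr)(3) = 3.

3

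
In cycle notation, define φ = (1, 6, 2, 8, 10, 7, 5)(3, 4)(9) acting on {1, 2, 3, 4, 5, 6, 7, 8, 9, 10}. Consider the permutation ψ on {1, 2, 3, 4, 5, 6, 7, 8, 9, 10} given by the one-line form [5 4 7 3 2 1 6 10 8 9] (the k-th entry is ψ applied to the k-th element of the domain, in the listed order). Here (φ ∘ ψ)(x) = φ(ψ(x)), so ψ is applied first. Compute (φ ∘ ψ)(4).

4

(φ ∘ ψ)(4) = φ(ψ(4)). ψ(4) = 3, then φ(3) = 4. So (φ ∘ ψ)(4) = 4.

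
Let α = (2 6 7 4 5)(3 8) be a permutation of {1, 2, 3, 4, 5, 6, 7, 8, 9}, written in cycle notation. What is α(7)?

4

In the cycle (2 6 7 4 5), 7 is followed by 4, so α(7) = 4.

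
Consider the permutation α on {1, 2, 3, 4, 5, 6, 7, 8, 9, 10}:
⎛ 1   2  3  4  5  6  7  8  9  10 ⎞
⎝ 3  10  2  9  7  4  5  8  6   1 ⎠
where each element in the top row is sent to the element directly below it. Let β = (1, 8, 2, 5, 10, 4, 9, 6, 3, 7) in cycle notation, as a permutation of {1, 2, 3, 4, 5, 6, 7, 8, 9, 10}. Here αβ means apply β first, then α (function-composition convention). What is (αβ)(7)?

(αβ)(7) = α(β(7)). β(7) = 1, then α(1) = 3. So (αβ)(7) = 3.

3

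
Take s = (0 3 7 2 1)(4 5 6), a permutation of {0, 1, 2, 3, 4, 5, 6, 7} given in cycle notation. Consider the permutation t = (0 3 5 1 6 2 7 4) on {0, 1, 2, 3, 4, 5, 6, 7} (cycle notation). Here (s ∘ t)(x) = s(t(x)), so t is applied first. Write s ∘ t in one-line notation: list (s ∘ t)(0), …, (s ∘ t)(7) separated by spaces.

7 4 2 6 3 0 1 5

Chase each element through t then s: 0 → 3 → 7; 1 → 6 → 4; 2 → 7 → 2; 3 → 5 → 6; 4 → 0 → 3; 5 → 1 → 0; 6 → 2 → 1; 7 → 4 → 5.
Collecting the images, s ∘ t = [7 4 2 6 3 0 1 5].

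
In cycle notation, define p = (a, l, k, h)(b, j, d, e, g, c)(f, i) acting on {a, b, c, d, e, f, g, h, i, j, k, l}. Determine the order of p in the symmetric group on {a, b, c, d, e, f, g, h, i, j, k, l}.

12

The cycle type of p is (6, 4, 2).
The order is lcm(6, 4, 2) = 12.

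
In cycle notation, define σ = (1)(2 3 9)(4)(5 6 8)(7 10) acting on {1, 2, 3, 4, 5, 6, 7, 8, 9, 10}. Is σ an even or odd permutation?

odd

The cycle lengths are 3, 3, 2, 1, 1.
A cycle of length ℓ contributes ℓ−1 transpositions, so σ is a product of 2 + 2 + 1 = 5 transpositions — odd.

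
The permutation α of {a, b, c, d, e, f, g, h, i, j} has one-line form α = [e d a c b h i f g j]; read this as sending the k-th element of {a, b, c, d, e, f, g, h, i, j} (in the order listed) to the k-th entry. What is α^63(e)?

c

Tracing e → b → … returns to e after 5 steps, so e lies in a 5-cycle (a, e, b, d, c).
On a 5-cycle, α^5 is the identity, so α^63 = α^3 there (63 ≡ 3 mod 5).
Advancing 3 steps from e: e → b → d → c.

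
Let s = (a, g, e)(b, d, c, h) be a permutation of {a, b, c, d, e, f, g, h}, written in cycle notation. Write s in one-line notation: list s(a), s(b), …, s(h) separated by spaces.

g d h c a f e b

Image by image: a↦g, b↦d, c↦h, d↦c, e↦a, f↦f, g↦e, h↦b.
So the one-line form is g d h c a f e b.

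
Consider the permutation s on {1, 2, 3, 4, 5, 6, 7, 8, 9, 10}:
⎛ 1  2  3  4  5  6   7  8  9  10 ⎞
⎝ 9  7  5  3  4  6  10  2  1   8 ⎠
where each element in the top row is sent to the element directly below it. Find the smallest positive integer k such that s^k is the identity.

Writing s as disjoint cycles, the cycle lengths are 4, 3, 2, 1.
The order is lcm(4, 3, 2) = 12.

12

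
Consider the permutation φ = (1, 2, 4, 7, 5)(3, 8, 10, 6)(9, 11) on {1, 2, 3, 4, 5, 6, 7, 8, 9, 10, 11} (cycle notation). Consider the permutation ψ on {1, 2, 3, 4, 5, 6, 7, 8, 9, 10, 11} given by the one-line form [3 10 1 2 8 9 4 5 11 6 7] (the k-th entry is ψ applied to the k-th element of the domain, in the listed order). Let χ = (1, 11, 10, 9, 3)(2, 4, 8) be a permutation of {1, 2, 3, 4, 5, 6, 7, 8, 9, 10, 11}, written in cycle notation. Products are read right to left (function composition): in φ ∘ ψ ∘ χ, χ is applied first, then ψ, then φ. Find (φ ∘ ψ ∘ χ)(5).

10

Apply the permutations in order: χ(5) = 5, then ψ(5) = 8, then φ(8) = 10. So (φ ∘ ψ ∘ χ)(5) = 10.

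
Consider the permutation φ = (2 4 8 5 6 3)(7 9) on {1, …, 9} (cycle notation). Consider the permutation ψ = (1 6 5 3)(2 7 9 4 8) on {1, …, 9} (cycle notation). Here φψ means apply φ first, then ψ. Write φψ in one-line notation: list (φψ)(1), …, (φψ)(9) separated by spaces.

6 8 7 2 5 1 4 3 9

(φψ)(x) = ψ(φ(x)). Computing each image: ψ(φ(1)) = ψ(1) = 6, ψ(φ(2)) = ψ(4) = 8, ψ(φ(3)) = ψ(2) = 7, ψ(φ(4)) = ψ(8) = 2, ψ(φ(5)) = ψ(6) = 5, ψ(φ(6)) = ψ(3) = 1, ψ(φ(7)) = ψ(9) = 4, ψ(φ(8)) = ψ(5) = 3, ψ(φ(9)) = ψ(7) = 9.
Hence φψ = [6 8 7 2 5 1 4 3 9].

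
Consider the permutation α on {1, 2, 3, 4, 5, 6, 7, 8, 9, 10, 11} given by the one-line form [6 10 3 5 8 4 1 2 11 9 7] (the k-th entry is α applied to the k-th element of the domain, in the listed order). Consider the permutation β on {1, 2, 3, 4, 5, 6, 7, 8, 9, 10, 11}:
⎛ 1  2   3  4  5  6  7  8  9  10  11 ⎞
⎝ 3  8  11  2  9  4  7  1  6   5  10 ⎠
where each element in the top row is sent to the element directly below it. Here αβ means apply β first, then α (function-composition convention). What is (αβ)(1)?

(αβ)(1) = α(β(1)). β(1) = 3, then α(3) = 3. So (αβ)(1) = 3.

3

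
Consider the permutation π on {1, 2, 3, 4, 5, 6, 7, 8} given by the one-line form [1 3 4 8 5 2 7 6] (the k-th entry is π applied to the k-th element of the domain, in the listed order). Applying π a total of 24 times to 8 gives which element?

Tracing 8 → 6 → … returns to 8 after 5 steps, so 8 lies in a 5-cycle (2, 3, 4, 8, 6).
Since the cycle has length 5, π^24 acts on it the same as π^4 (24 mod 5 = 4).
Advancing 4 steps from 8: 8 → 6 → 2 → 3 → 4.

4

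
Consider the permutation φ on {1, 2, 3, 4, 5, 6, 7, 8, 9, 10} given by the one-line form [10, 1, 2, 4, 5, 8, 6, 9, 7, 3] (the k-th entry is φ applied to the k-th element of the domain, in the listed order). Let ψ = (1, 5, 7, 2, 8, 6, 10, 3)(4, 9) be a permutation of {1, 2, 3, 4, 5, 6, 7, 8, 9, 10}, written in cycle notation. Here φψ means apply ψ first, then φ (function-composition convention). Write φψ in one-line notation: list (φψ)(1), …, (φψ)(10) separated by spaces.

5 9 10 7 6 3 1 8 4 2

(φψ)(x) = φ(ψ(x)). Computing each image: φ(ψ(1)) = φ(5) = 5, φ(ψ(2)) = φ(8) = 9, φ(ψ(3)) = φ(1) = 10, φ(ψ(4)) = φ(9) = 7, φ(ψ(5)) = φ(7) = 6, φ(ψ(6)) = φ(10) = 3, φ(ψ(7)) = φ(2) = 1, φ(ψ(8)) = φ(6) = 8, φ(ψ(9)) = φ(4) = 4, φ(ψ(10)) = φ(3) = 2.
Hence φψ = [5 9 10 7 6 3 1 8 4 2].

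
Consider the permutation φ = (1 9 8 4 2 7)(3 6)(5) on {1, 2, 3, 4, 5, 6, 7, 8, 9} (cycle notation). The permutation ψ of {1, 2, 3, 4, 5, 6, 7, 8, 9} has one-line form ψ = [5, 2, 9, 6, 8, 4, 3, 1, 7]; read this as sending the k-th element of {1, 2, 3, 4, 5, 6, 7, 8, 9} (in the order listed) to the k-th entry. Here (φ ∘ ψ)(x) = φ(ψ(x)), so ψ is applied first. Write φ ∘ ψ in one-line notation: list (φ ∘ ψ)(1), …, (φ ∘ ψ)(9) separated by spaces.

5 7 8 3 4 2 6 9 1

(φ ∘ ψ)(x) = φ(ψ(x)). Computing each image: φ(ψ(1)) = φ(5) = 5, φ(ψ(2)) = φ(2) = 7, φ(ψ(3)) = φ(9) = 8, φ(ψ(4)) = φ(6) = 3, φ(ψ(5)) = φ(8) = 4, φ(ψ(6)) = φ(4) = 2, φ(ψ(7)) = φ(3) = 6, φ(ψ(8)) = φ(1) = 9, φ(ψ(9)) = φ(7) = 1.
Hence φ ∘ ψ = [5 7 8 3 4 2 6 9 1].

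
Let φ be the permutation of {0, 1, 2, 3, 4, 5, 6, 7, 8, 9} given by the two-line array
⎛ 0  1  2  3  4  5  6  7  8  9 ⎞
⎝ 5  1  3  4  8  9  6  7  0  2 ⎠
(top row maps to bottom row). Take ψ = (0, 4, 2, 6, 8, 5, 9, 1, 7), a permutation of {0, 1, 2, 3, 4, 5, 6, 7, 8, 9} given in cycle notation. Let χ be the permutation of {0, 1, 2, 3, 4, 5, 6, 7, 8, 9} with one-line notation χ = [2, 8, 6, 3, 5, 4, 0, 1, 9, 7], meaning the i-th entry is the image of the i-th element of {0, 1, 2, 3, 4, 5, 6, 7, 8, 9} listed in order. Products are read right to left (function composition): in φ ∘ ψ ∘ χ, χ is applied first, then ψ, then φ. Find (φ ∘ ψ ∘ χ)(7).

Apply the permutations in order: χ(7) = 1, then ψ(1) = 7, then φ(7) = 7. So (φ ∘ ψ ∘ χ)(7) = 7.

7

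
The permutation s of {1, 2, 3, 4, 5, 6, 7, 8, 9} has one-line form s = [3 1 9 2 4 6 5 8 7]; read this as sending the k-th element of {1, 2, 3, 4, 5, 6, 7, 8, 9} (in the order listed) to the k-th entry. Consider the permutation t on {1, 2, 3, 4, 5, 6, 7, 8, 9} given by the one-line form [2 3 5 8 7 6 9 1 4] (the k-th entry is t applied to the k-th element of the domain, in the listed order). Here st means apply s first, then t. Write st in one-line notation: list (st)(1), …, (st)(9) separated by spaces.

For each element, apply s then t: 1 → 3 → 5; 2 → 1 → 2; 3 → 9 → 4; 4 → 2 → 3; 5 → 4 → 8; 6 → 6 → 6; 7 → 5 → 7; 8 → 8 → 1; 9 → 7 → 9.
So st in one-line form is 5 2 4 3 8 6 7 1 9.

5 2 4 3 8 6 7 1 9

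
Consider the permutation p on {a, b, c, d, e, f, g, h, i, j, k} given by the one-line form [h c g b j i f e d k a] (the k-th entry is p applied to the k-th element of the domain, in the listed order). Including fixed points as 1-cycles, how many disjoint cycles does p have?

2

The cycle decomposition is (a, h, e, j, k)(b, c, g, f, i, d), which has 2 cycles (counting 1-cycles).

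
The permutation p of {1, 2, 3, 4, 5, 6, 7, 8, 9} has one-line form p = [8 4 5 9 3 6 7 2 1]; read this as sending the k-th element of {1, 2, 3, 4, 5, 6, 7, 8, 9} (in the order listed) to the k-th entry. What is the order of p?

Writing p as disjoint cycles, the cycle lengths are 5, 2, 1, 1.
Since disjoint cycles commute, ord(p) = lcm(5, 2) = 10.

10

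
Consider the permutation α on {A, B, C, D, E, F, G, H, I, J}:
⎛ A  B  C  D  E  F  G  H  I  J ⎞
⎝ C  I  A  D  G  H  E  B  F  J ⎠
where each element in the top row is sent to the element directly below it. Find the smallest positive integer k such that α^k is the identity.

Writing α as disjoint cycles, the cycle lengths are 4, 2, 2, 1, 1.
The order of α is the least common multiple of its cycle lengths: lcm(4, 2, 2) = 4.

4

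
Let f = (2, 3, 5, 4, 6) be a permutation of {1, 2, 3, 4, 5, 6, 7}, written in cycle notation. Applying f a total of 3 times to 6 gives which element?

6 lies in the 5-cycle (2, 3, 5, 4, 6).
Stepping 3 places around the cycle: 6 → 2 → 3 → 5.

5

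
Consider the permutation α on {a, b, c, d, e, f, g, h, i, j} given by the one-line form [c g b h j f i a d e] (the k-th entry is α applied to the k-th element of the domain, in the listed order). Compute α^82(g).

Tracing g → i → … returns to g after 7 steps, so g lies in a 7-cycle (a, c, b, g, i, d, h).
On a 7-cycle, α^7 is the identity, so α^82 = α^5 there (82 ≡ 5 mod 7).
Advancing 5 steps from g: g → i → d → h → a → c.

c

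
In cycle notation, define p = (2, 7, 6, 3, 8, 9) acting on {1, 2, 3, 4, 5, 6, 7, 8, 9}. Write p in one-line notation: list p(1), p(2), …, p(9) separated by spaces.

1 7 8 4 5 3 6 9 2

Image by image: 1↦1, 2↦7, 3↦8, 4↦4, 5↦5, 6↦3, 7↦6, 8↦9, 9↦2.
So the one-line form is 1 7 8 4 5 3 6 9 2.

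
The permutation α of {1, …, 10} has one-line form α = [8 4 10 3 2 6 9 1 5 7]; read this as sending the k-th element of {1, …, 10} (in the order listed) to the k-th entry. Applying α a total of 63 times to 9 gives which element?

Tracing 9 → 5 → … returns to 9 after 7 steps, so 9 lies in a 7-cycle (2 4 3 10 7 9 5).
Since the cycle has length 7, α^63 acts on it the same as α^0 (63 mod 7 = 0).
So α^63(9) = 9.

9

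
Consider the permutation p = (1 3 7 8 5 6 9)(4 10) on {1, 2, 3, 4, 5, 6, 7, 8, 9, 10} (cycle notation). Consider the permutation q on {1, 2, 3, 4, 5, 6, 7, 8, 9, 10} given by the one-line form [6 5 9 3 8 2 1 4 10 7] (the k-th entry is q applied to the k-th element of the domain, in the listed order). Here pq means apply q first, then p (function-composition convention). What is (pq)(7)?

3

(pq)(7) = p(q(7)). q(7) = 1, then p(1) = 3. So (pq)(7) = 3.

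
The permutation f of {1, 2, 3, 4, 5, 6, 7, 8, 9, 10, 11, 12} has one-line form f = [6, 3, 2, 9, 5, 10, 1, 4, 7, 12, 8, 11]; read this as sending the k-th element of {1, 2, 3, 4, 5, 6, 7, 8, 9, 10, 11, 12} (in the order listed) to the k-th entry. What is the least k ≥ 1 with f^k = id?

18

Writing f as disjoint cycles, the cycle lengths are 9, 2, 1.
The order is lcm(9, 2) = 18.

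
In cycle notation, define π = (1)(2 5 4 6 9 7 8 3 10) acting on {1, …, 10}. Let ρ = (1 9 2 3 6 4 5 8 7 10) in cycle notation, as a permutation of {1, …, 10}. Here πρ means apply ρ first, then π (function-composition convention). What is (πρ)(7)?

ρ(7) = 10, then π(10) = 2; composing gives (πρ)(7) = 2.

2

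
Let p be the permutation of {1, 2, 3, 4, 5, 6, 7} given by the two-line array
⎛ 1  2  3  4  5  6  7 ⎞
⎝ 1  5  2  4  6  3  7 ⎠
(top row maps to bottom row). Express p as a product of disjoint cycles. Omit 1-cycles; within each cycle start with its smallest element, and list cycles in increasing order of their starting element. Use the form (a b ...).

Start at 2 and follow images: 2 → 5 → 6 → 3 → 2, giving the cycle (2 5 6 3).
Continuing from each remaining unvisited element yields (2 5 6 3).

(2 5 6 3)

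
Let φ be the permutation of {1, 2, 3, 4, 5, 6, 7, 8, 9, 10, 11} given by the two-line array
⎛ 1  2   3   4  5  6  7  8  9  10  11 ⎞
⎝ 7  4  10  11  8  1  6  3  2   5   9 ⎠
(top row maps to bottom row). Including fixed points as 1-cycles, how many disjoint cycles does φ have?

3

The cycle decomposition is (1, 7, 6)(2, 4, 11, 9)(3, 10, 5, 8), which has 3 cycles (counting 1-cycles).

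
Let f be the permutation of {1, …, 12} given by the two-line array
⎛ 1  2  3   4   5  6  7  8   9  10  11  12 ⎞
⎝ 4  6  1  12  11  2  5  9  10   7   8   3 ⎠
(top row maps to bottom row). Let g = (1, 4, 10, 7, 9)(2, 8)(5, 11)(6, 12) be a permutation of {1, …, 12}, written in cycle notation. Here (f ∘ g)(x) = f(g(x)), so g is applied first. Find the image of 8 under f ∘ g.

g(8) = 2, then f(2) = 6; composing gives (f ∘ g)(8) = 6.

6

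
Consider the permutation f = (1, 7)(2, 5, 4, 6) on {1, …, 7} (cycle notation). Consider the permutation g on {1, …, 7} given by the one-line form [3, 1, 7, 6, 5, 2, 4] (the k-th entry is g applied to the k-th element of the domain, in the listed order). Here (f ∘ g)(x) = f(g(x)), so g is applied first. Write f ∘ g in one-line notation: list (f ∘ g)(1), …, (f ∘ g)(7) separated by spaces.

3 7 1 2 4 5 6

Chase each element through g then f: 1 → 3 → 3; 2 → 1 → 7; 3 → 7 → 1; 4 → 6 → 2; 5 → 5 → 4; 6 → 2 → 5; 7 → 4 → 6.
Collecting the images, f ∘ g = [3 7 1 2 4 5 6].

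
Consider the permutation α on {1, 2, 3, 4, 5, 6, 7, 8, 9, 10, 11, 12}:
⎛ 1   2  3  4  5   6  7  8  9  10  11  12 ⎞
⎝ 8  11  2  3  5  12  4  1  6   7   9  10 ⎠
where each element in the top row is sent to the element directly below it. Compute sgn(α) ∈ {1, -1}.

In disjoint-cycle form the cycle lengths are 9, 2, 1.
A cycle of length ℓ contributes ℓ−1 transpositions, so α is a product of 8 + 1 = 9 transpositions — odd.

-1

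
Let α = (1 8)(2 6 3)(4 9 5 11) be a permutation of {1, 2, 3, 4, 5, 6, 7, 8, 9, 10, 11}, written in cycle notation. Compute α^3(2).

2

2 lies in the 3-cycle (2 6 3).
On a 3-cycle, α^3 is the identity, so α^3 = α^0 there (3 ≡ 0 mod 3).
So α^3(2) = 2.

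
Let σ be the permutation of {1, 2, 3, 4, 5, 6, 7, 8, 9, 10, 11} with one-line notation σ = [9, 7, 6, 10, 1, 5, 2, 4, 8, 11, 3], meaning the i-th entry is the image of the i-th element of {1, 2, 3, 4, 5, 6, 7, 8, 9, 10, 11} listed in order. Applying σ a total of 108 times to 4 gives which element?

Tracing 4 → 10 → … returns to 4 after 9 steps, so 4 lies in a 9-cycle (1 9 8 4 10 11 3 6 5).
Since the cycle has length 9, σ^108 acts on it the same as σ^0 (108 mod 9 = 0).
So σ^108(4) = 4.

4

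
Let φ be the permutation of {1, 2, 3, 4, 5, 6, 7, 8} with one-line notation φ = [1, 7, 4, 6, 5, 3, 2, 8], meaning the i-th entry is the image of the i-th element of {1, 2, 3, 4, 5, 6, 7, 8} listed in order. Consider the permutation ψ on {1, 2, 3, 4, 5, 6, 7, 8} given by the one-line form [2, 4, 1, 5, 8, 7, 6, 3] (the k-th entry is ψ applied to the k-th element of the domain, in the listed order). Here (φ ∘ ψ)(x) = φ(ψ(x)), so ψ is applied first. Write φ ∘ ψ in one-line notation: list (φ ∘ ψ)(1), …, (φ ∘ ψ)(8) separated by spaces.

7 6 1 5 8 2 3 4

(φ ∘ ψ)(x) = φ(ψ(x)). Computing each image: φ(ψ(1)) = φ(2) = 7, φ(ψ(2)) = φ(4) = 6, φ(ψ(3)) = φ(1) = 1, φ(ψ(4)) = φ(5) = 5, φ(ψ(5)) = φ(8) = 8, φ(ψ(6)) = φ(7) = 2, φ(ψ(7)) = φ(6) = 3, φ(ψ(8)) = φ(3) = 4.
Hence φ ∘ ψ = [7 6 1 5 8 2 3 4].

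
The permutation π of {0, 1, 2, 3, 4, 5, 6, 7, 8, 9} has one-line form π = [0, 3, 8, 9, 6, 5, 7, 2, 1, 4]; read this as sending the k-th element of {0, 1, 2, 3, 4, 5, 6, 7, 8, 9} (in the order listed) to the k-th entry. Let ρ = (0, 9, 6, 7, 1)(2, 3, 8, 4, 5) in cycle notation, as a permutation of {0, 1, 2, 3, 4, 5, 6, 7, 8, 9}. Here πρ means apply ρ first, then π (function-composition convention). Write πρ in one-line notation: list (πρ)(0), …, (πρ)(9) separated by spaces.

4 0 9 1 5 8 2 3 6 7

Chase each element through ρ then π: 0 → 9 → 4; 1 → 0 → 0; 2 → 3 → 9; 3 → 8 → 1; 4 → 5 → 5; 5 → 2 → 8; 6 → 7 → 2; 7 → 1 → 3; 8 → 4 → 6; 9 → 6 → 7.
So πρ in one-line form is 4 0 9 1 5 8 2 3 6 7.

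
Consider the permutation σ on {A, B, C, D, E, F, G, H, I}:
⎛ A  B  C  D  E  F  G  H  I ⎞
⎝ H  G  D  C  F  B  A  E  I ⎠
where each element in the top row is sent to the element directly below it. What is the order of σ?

6

The disjoint-cycle form of σ has cycle lengths 6, 2, 1.
The order is lcm(6, 2) = 6.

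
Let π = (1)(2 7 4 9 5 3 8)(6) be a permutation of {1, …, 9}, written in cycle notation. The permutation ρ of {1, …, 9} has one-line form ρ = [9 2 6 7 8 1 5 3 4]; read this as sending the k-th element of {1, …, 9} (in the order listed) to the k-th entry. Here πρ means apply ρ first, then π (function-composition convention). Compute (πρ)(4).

(πρ)(4) = π(ρ(4)). ρ(4) = 7, then π(7) = 4. So (πρ)(4) = 4.

4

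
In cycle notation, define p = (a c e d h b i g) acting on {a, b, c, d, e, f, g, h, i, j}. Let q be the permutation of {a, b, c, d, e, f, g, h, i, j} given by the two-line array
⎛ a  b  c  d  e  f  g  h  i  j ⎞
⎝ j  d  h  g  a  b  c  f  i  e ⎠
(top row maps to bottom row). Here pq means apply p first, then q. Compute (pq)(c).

p(c) = e, then q(e) = a; composing gives (pq)(c) = a.

a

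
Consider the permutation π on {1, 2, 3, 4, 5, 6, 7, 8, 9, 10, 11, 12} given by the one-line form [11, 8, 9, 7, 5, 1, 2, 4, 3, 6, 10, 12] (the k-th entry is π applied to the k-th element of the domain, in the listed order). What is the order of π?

Decomposing into disjoint cycles gives cycle lengths 4, 4, 2, 1, 1.
The order is lcm(4, 4, 2) = 4.

4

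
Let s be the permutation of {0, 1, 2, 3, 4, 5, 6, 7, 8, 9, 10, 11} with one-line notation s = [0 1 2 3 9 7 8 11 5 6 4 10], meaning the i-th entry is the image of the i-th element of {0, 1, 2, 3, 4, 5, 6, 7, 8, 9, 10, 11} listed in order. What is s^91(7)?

Tracing 7 → 11 → … returns to 7 after 8 steps, so 7 lies in an 8-cycle (4 9 6 8 5 7 11 10).
On an 8-cycle, s^8 is the identity, so s^91 = s^3 there (91 ≡ 3 mod 8).
Advancing 3 steps from 7: 7 → 11 → 10 → 4.

4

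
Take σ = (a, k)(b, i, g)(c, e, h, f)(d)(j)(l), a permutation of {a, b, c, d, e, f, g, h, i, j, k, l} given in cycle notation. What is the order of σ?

12

The cycle type of σ is (4, 3, 2, 1, 1, 1).
Since disjoint cycles commute, ord(σ) = lcm(4, 3, 2) = 12.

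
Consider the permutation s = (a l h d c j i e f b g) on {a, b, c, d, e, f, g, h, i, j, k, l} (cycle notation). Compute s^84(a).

a lies in the 11-cycle (a l h d c j i e f b g).
Powers repeat with period 11 on this cycle, and 84 mod 11 = 7, so s^84(a) = s^7(a).
Stepping 7 places around the cycle: a → l → h → d → c → j → i → e.

e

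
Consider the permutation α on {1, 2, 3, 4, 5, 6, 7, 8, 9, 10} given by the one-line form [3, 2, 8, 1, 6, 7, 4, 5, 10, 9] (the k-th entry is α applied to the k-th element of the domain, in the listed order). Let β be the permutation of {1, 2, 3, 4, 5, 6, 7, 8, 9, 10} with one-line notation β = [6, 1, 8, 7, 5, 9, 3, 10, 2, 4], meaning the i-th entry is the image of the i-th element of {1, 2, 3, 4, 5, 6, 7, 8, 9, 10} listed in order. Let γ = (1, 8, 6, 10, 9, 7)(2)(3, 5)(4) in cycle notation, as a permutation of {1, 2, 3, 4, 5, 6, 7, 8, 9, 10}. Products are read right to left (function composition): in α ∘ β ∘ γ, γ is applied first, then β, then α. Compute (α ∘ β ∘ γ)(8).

10

Chase 8: γ(8) = 6; β(6) = 9; α(9) = 10. Hence (α ∘ β ∘ γ)(8) = 10.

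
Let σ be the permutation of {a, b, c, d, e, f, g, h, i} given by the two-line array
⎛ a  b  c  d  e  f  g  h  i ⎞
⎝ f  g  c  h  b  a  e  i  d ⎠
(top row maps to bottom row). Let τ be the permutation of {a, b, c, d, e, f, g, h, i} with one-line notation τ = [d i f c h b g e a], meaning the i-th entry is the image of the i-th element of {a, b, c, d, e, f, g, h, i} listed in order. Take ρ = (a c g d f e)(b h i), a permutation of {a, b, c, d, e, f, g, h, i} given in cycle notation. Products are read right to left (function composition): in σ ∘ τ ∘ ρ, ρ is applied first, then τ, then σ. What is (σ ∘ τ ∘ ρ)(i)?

(σ ∘ τ ∘ ρ)(i) = σ(τ(ρ(i))). ρ(i) = b, then τ(b) = i, then σ(i) = d, so the result is d.

d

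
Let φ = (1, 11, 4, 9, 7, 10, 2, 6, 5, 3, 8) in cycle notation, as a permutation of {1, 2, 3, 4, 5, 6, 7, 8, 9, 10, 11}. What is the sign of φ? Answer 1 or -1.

The cycle lengths are 11.
A cycle is odd iff its length is even; φ has 0 even-length cycles, so sgn(φ) = (−1)^0 and φ is even.

1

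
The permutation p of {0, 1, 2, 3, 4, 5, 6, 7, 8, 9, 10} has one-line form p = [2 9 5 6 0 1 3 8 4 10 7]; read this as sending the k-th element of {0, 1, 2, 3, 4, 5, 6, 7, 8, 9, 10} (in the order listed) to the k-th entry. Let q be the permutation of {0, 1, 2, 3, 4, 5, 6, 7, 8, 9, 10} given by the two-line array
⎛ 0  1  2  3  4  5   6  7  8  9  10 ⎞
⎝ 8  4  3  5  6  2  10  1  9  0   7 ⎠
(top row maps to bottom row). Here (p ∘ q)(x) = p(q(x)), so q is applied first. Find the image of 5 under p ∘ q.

(p ∘ q)(5) = p(q(5)). q(5) = 2, then p(2) = 5. So (p ∘ q)(5) = 5.

5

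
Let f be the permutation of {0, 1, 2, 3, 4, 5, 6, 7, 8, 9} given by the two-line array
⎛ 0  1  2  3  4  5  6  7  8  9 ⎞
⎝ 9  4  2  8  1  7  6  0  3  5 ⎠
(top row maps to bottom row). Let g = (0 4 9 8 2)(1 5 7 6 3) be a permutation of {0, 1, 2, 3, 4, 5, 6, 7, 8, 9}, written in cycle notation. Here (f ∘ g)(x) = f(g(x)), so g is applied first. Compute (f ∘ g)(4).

5

First apply g: g(4) = 9, then f(9) = 5. Thus (f ∘ g)(4) = 5.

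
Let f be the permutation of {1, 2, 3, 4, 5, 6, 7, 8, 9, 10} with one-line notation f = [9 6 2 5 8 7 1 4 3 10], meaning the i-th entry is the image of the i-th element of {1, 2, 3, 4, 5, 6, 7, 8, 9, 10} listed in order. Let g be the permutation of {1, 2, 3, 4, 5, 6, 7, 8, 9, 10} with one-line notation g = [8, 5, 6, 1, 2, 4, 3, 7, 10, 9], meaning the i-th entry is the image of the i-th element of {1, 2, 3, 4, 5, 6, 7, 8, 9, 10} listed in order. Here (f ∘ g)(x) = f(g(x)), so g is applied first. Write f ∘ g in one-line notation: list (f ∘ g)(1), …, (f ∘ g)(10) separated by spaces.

(f ∘ g)(x) = f(g(x)). Computing each image: f(g(1)) = f(8) = 4, f(g(2)) = f(5) = 8, f(g(3)) = f(6) = 7, f(g(4)) = f(1) = 9, f(g(5)) = f(2) = 6, f(g(6)) = f(4) = 5, f(g(7)) = f(3) = 2, f(g(8)) = f(7) = 1, f(g(9)) = f(10) = 10, f(g(10)) = f(9) = 3.
Hence f ∘ g = [4 8 7 9 6 5 2 1 10 3].

4 8 7 9 6 5 2 1 10 3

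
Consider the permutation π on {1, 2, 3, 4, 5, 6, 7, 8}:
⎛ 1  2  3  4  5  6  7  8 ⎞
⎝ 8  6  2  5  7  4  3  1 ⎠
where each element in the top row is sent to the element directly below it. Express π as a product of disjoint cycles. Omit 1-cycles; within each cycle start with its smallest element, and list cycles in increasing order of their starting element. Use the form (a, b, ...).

Start at 1 and follow images: 1 → 8 → 1, giving the cycle (1, 8).
Repeating from the next unused element and collecting all non-trivial cycles gives (1, 8)(2, 6, 4, 5, 7, 3).

(1, 8)(2, 6, 4, 5, 7, 3)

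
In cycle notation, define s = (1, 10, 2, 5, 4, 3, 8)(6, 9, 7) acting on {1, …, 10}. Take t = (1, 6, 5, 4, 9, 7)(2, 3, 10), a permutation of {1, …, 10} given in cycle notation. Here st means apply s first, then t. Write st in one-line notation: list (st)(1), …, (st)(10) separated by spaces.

(st)(x) = t(s(x)). Computing each image: t(s(1)) = t(10) = 2, t(s(2)) = t(5) = 4, t(s(3)) = t(8) = 8, t(s(4)) = t(3) = 10, t(s(5)) = t(4) = 9, t(s(6)) = t(9) = 7, t(s(7)) = t(6) = 5, t(s(8)) = t(1) = 6, t(s(9)) = t(7) = 1, t(s(10)) = t(2) = 3.
Hence st = [2 4 8 10 9 7 5 6 1 3].

2 4 8 10 9 7 5 6 1 3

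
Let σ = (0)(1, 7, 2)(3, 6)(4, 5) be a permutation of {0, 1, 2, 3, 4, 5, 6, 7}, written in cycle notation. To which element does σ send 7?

2

Within (1, 7, 2), 7 ↦ 2.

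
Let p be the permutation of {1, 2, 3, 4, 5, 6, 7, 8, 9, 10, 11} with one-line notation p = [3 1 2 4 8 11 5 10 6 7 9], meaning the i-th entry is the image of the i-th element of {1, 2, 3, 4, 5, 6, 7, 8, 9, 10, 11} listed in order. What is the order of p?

12

Decomposing into disjoint cycles gives cycle lengths 4, 3, 3, 1.
The order is lcm(4, 3, 3) = 12.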